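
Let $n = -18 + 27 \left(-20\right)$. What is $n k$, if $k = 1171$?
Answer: $-653418$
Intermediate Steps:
$n = -558$ ($n = -18 - 540 = -558$)
$n k = \left(-558\right) 1171 = -653418$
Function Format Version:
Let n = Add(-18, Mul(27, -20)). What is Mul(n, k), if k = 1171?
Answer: -653418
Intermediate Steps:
n = -558 (n = Add(-18, -540) = -558)
Mul(n, k) = Mul(-558, 1171) = -653418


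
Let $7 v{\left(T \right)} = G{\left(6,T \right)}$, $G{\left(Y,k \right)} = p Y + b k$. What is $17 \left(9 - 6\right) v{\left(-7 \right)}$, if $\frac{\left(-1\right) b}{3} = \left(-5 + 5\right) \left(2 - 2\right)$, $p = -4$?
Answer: $- \frac{1224}{7} \approx -174.86$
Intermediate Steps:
$b = 0$ ($b = - 3 \left(-5 + 5\right) \left(2 - 2\right) = - 3 \cdot 0 \cdot 0 = \left(-3\right) 0 = 0$)
$G{\left(Y,k \right)} = - 4 Y$ ($G{\left(Y,k \right)} = - 4 Y + 0 k = - 4 Y + 0 = - 4 Y$)
$v{\left(T \right)} = - \frac{24}{7}$ ($v{\left(T \right)} = \frac{\left(-4\right) 6}{7} = \frac{1}{7} \left(-24\right) = - \frac{24}{7}$)
$17 \left(9 - 6\right) v{\left(-7 \right)} = 17 \left(9 - 6\right) \left(- \frac{24}{7}\right) = 17 \cdot 3 \left(- \frac{24}{7}\right) = 17 \left(- \frac{72}{7}\right) = - \frac{1224}{7}$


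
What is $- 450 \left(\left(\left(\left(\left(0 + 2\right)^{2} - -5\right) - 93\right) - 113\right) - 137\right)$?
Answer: $150300$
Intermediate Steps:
$- 450 \left(\left(\left(\left(\left(0 + 2\right)^{2} - -5\right) - 93\right) - 113\right) - 137\right) = - 450 \left(\left(\left(\left(2^{2} + 5\right) - 93\right) - 113\right) - 137\right) = - 450 \left(\left(\left(\left(4 + 5\right) - 93\right) - 113\right) - 137\right) = - 450 \left(\left(\left(9 - 93\right) - 113\right) - 137\right) = - 450 \left(\left(-84 - 113\right) - 137\right) = - 450 \left(-197 - 137\right) = \left(-450\right) \left(-334\right) = 150300$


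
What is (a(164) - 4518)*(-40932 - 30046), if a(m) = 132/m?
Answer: 13145480490/41 ≈ 3.2062e+8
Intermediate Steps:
(a(164) - 4518)*(-40932 - 30046) = (132/164 - 4518)*(-40932 - 30046) = (132*(1/164) - 4518)*(-70978) = (33/41 - 4518)*(-70978) = -185205/41*(-70978) = 13145480490/41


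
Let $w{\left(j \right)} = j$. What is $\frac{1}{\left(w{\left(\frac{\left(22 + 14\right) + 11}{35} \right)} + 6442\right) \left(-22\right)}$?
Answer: $- \frac{35}{4961374} \approx -7.0545 \cdot 10^{-6}$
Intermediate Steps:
$\frac{1}{\left(w{\left(\frac{\left(22 + 14\right) + 11}{35} \right)} + 6442\right) \left(-22\right)} = \frac{1}{\left(\frac{\left(22 + 14\right) + 11}{35} + 6442\right) \left(-22\right)} = \frac{1}{\left(36 + 11\right) \frac{1}{35} + 6442} \left(- \frac{1}{22}\right) = \frac{1}{47 \cdot \frac{1}{35} + 6442} \left(- \frac{1}{22}\right) = \frac{1}{\frac{47}{35} + 6442} \left(- \frac{1}{22}\right) = \frac{1}{\frac{225517}{35}} \left(- \frac{1}{22}\right) = \frac{35}{225517} \left(- \frac{1}{22}\right) = - \frac{35}{4961374}$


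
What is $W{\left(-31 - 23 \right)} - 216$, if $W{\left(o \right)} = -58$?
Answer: $-274$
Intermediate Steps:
$W{\left(-31 - 23 \right)} - 216 = -58 - 216 = -274$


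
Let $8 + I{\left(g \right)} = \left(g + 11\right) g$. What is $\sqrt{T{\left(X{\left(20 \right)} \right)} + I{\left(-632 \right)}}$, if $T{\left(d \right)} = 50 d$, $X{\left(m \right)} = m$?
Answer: $2 \sqrt{98366} \approx 627.27$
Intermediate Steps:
$I{\left(g \right)} = -8 + g \left(11 + g\right)$ ($I{\left(g \right)} = -8 + \left(g + 11\right) g = -8 + \left(11 + g\right) g = -8 + g \left(11 + g\right)$)
$\sqrt{T{\left(X{\left(20 \right)} \right)} + I{\left(-632 \right)}} = \sqrt{50 \cdot 20 + \left(-8 + \left(-632\right)^{2} + 11 \left(-632\right)\right)} = \sqrt{1000 - -392464} = \sqrt{1000 + 392464} = \sqrt{393464} = 2 \sqrt{98366}$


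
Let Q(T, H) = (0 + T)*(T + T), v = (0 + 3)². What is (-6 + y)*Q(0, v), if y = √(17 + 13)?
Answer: 0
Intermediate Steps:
y = √30 ≈ 5.4772
v = 9 (v = 3² = 9)
Q(T, H) = 2*T² (Q(T, H) = T*(2*T) = 2*T²)
(-6 + y)*Q(0, v) = (-6 + √30)*(2*0²) = (-6 + √30)*(2*0) = (-6 + √30)*0 = 0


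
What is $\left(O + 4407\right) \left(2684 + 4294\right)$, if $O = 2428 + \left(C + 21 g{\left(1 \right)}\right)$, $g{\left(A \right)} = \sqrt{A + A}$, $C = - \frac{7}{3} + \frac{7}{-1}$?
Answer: $47629502 + 146538 \sqrt{2} \approx 4.7837 \cdot 10^{7}$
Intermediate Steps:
$C = - \frac{28}{3}$ ($C = \left(-7\right) \frac{1}{3} + 7 \left(-1\right) = - \frac{7}{3} - 7 = - \frac{28}{3} \approx -9.3333$)
$g{\left(A \right)} = \sqrt{2} \sqrt{A}$ ($g{\left(A \right)} = \sqrt{2 A} = \sqrt{2} \sqrt{A}$)
$O = \frac{7256}{3} + 21 \sqrt{2}$ ($O = 2428 - \left(\frac{28}{3} - 21 \sqrt{2} \sqrt{1}\right) = 2428 - \left(\frac{28}{3} - 21 \sqrt{2} \cdot 1\right) = 2428 - \left(\frac{28}{3} - 21 \sqrt{2}\right) = \frac{7256}{3} + 21 \sqrt{2} \approx 2448.4$)
$\left(O + 4407\right) \left(2684 + 4294\right) = \left(\left(\frac{7256}{3} + 21 \sqrt{2}\right) + 4407\right) \left(2684 + 4294\right) = \left(\frac{20477}{3} + 21 \sqrt{2}\right) 6978 = 47629502 + 146538 \sqrt{2}$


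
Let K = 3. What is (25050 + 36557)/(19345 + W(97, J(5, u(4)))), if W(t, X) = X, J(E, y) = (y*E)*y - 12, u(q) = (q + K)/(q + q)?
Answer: 3942848/1237557 ≈ 3.1860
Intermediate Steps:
u(q) = (3 + q)/(2*q) (u(q) = (q + 3)/(q + q) = (3 + q)/((2*q)) = (3 + q)*(1/(2*q)) = (3 + q)/(2*q))
J(E, y) = -12 + E*y² (J(E, y) = (E*y)*y - 12 = E*y² - 12 = -12 + E*y²)
(25050 + 36557)/(19345 + W(97, J(5, u(4)))) = (25050 + 36557)/(19345 + (-12 + 5*((½)*(3 + 4)/4)²)) = 61607/(19345 + (-12 + 5*((½)*(¼)*7)²)) = 61607/(19345 + (-12 + 5*(7/8)²)) = 61607/(19345 + (-12 + 5*(49/64))) = 61607/(19345 + (-12 + 245/64)) = 61607/(19345 - 523/64) = 61607/(1237557/64) = 61607*(64/1237557) = 3942848/1237557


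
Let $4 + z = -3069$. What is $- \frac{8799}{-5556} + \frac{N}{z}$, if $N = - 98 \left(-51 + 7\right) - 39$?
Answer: $\frac{1099513}{5691196} \approx 0.1932$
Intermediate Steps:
$z = -3073$ ($z = -4 - 3069 = -3073$)
$N = 4273$ ($N = \left(-98\right) \left(-44\right) - 39 = 4312 - 39 = 4273$)
$- \frac{8799}{-5556} + \frac{N}{z} = - \frac{8799}{-5556} + \frac{4273}{-3073} = \left(-8799\right) \left(- \frac{1}{5556}\right) + 4273 \left(- \frac{1}{3073}\right) = \frac{2933}{1852} - \frac{4273}{3073} = \frac{1099513}{5691196}$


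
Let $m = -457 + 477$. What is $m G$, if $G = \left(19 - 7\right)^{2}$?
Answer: $2880$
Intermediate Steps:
$m = 20$
$G = 144$ ($G = 12^{2} = 144$)
$m G = 20 \cdot 144 = 2880$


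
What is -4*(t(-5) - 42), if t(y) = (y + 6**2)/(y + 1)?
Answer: 199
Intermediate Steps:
t(y) = (36 + y)/(1 + y) (t(y) = (y + 36)/(1 + y) = (36 + y)/(1 + y))
-4*(t(-5) - 42) = -4*((36 - 5)/(1 - 5) - 42) = -4*(31/(-4) - 42) = -4*(-1/4*31 - 42) = -4*(-31/4 - 42) = -4*(-199/4) = 199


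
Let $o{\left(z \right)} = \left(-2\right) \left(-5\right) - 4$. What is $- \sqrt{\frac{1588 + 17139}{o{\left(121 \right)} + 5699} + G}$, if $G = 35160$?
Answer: $- \frac{\sqrt{1144460236535}}{5705} \approx -187.52$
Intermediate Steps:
$o{\left(z \right)} = 6$ ($o{\left(z \right)} = 10 - 4 = 6$)
$- \sqrt{\frac{1588 + 17139}{o{\left(121 \right)} + 5699} + G} = - \sqrt{\frac{1588 + 17139}{6 + 5699} + 35160} = - \sqrt{\frac{18727}{5705} + 35160} = - \sqrt{\frac{200606527}{5705}} = - \frac{\sqrt{1144460236535}}{5705}$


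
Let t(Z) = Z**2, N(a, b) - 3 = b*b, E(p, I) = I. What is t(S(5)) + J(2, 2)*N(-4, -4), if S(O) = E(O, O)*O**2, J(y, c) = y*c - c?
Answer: 15663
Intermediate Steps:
J(y, c) = -c + c*y (J(y, c) = c*y - c = -c + c*y)
N(a, b) = 3 + b**2 (N(a, b) = 3 + b*b = 3 + b**2)
S(O) = O**3 (S(O) = O*O**2 = O**3)
t(S(5)) + J(2, 2)*N(-4, -4) = (5**3)**2 + (2*(-1 + 2))*(3 + (-4)**2) = 125**2 + (2*1)*(3 + 16) = 15625 + 2*19 = 15625 + 38 = 15663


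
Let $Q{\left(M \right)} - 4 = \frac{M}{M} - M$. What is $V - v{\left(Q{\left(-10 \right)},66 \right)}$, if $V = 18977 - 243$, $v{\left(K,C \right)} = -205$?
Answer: $18939$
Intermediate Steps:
$Q{\left(M \right)} = 5 - M$ ($Q{\left(M \right)} = 4 - \left(M - \frac{M}{M}\right) = 4 - \left(-1 + M\right) = 5 - M$)
$V = 18734$
$V - v{\left(Q{\left(-10 \right)},66 \right)} = 18734 - -205 = 18734 + 205 = 18939$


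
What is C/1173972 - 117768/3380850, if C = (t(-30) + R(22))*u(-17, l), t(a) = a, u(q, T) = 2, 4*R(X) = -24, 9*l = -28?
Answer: -1923607718/55125322725 ≈ -0.034895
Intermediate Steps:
l = -28/9 (l = (⅑)*(-28) = -28/9 ≈ -3.1111)
R(X) = -6 (R(X) = (¼)*(-24) = -6)
C = -72 (C = (-30 - 6)*2 = -36*2 = -72)
C/1173972 - 117768/3380850 = -72/1173972 - 117768/3380850 = -72*1/1173972 - 117768*1/3380850 = -6/97831 - 19628/563475 = -1923607718/55125322725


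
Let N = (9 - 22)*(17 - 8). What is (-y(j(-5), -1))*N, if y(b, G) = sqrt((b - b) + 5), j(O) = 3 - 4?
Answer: 117*sqrt(5) ≈ 261.62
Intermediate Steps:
j(O) = -1
y(b, G) = sqrt(5) (y(b, G) = sqrt(0 + 5) = sqrt(5))
N = -117 (N = -13*9 = -117)
(-y(j(-5), -1))*N = -sqrt(5)*(-117) = 117*sqrt(5)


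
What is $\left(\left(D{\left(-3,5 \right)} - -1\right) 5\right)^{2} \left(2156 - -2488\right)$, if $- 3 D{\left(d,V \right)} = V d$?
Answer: $4179600$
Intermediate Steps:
$D{\left(d,V \right)} = - \frac{V d}{3}$
$\left(\left(D{\left(-3,5 \right)} - -1\right) 5\right)^{2} \left(2156 - -2488\right) = \left(\left(\left(- \frac{1}{3}\right) 5 \left(-3\right) - -1\right) 5\right)^{2} \left(2156 - -2488\right) = \left(\left(5 + 1\right) 5\right)^{2} \left(2156 + 2488\right) = \left(6 \cdot 5\right)^{2} \cdot 4644 = 30^{2} \cdot 4644 = 900 \cdot 4644 = 4179600$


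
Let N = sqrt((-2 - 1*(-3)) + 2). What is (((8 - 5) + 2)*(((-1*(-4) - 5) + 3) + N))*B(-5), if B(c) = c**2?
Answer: 250 + 125*sqrt(3) ≈ 466.51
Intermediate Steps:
N = sqrt(3) (N = sqrt((-2 + 3) + 2) = sqrt(1 + 2) = sqrt(3) ≈ 1.7320)
(((8 - 5) + 2)*(((-1*(-4) - 5) + 3) + N))*B(-5) = (((8 - 5) + 2)*(((-1*(-4) - 5) + 3) + sqrt(3)))*(-5)**2 = ((3 + 2)*(((4 - 5) + 3) + sqrt(3)))*25 = (5*((-1 + 3) + sqrt(3)))*25 = (5*(2 + sqrt(3)))*25 = (10 + 5*sqrt(3))*25 = 250 + 125*sqrt(3)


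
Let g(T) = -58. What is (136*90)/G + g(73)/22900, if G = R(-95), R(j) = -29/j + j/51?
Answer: -339508639417/43200850 ≈ -7858.8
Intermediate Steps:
R(j) = -29/j + j/51 (R(j) = -29/j + j*(1/51) = -29/j + j/51)
G = -7546/4845 (G = -29/(-95) + (1/51)*(-95) = -29*(-1/95) - 95/51 = 29/95 - 95/51 = -7546/4845 ≈ -1.5575)
(136*90)/G + g(73)/22900 = (136*90)/(-7546/4845) - 58/22900 = 12240*(-4845/7546) - 58*1/22900 = -29651400/3773 - 29/11450 = -339508639417/43200850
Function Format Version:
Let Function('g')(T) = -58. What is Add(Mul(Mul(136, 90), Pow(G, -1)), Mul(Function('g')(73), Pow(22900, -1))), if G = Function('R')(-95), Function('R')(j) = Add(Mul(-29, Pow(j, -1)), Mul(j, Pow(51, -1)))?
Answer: Rational(-339508639417, 43200850) ≈ -7858.8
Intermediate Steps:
Function('R')(j) = Add(Mul(-29, Pow(j, -1)), Mul(Rational(1, 51), j)) (Function('R')(j) = Add(Mul(-29, Pow(j, -1)), Mul(j, Rational(1, 51))) = Add(Mul(-29, Pow(j, -1)), Mul(Rational(1, 51), j)))
G = Rational(-7546, 4845) (G = Add(Mul(-29, Pow(-95, -1)), Mul(Rational(1, 51), -95)) = Add(Mul(-29, Rational(-1, 95)), Rational(-95, 51)) = Add(Rational(29, 95), Rational(-95, 51)) = Rational(-7546, 4845) ≈ -1.5575)
Add(Mul(Mul(136, 90), Pow(G, -1)), Mul(Function('g')(73), Pow(22900, -1))) = Add(Mul(Mul(136, 90), Pow(Rational(-7546, 4845), -1)), Mul(-58, Pow(22900, -1))) = Add(Mul(12240, Rational(-4845, 7546)), Mul(-58, Rational(1, 22900))) = Add(Rational(-29651400, 3773), Rational(-29, 11450)) = Rational(-339508639417, 43200850)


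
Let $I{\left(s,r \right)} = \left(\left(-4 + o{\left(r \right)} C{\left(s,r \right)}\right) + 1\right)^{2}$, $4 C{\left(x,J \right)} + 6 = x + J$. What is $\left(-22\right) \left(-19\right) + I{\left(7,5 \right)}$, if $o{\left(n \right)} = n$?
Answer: $\frac{1753}{4} \approx 438.25$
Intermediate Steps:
$C{\left(x,J \right)} = - \frac{3}{2} + \frac{J}{4} + \frac{x}{4}$ ($C{\left(x,J \right)} = - \frac{3}{2} + \frac{x + J}{4} = - \frac{3}{2} + \frac{J + x}{4} = - \frac{3}{2} + \left(\frac{J}{4} + \frac{x}{4}\right) = - \frac{3}{2} + \frac{J}{4} + \frac{x}{4}$)
$I{\left(s,r \right)} = \left(-3 + r \left(- \frac{3}{2} + \frac{r}{4} + \frac{s}{4}\right)\right)^{2}$ ($I{\left(s,r \right)} = \left(\left(-4 + r \left(- \frac{3}{2} + \frac{r}{4} + \frac{s}{4}\right)\right) + 1\right)^{2} = \left(-3 + r \left(- \frac{3}{2} + \frac{r}{4} + \frac{s}{4}\right)\right)^{2}$)
$\left(-22\right) \left(-19\right) + I{\left(7,5 \right)} = \left(-22\right) \left(-19\right) + \frac{\left(-12 + 5 \left(-6 + 5 + 7\right)\right)^{2}}{16} = 418 + \frac{\left(-12 + 5 \cdot 6\right)^{2}}{16} = 418 + \frac{\left(-12 + 30\right)^{2}}{16} = 418 + \frac{18^{2}}{16} = 418 + \frac{1}{16} \cdot 324 = 418 + \frac{81}{4} = \frac{1753}{4}$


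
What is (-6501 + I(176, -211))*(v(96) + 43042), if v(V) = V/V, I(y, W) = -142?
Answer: -285934649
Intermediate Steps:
v(V) = 1
(-6501 + I(176, -211))*(v(96) + 43042) = (-6501 - 142)*(1 + 43042) = -6643*43043 = -285934649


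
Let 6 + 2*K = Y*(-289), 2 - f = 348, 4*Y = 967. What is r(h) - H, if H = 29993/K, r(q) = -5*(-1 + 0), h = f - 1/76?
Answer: 1637379/279487 ≈ 5.8585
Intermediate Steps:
Y = 967/4 (Y = (¼)*967 = 967/4 ≈ 241.75)
f = -346 (f = 2 - 1*348 = 2 - 348 = -346)
h = -26297/76 (h = -346 - 1/76 = -26297/76 ≈ -346.01)
K = -279487/8 (K = -3 + ((967/4)*(-289))/2 = -3 + (½)*(-279463/4) = -3 - 279463/8 = -279487/8 ≈ -34936.)
r(q) = 5 (r(q) = -5*(-1) = 5)
H = -239944/279487 (H = 29993/(-279487/8) = 29993*(-8/279487) = -239944/279487 ≈ -0.85852)
r(h) - H = 5 - 1*(-239944/279487) = 5 + 239944/279487 = 1637379/279487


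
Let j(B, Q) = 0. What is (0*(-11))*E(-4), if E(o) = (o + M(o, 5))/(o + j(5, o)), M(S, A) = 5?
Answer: 0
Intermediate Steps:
E(o) = (5 + o)/o (E(o) = (o + 5)/(o + 0) = (5 + o)/o)
(0*(-11))*E(-4) = (0*(-11))*((5 - 4)/(-4)) = 0*(-¼*1) = 0*(-¼) = 0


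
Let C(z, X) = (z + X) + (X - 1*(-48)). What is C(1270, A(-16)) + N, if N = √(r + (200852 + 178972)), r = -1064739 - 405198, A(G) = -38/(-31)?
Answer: 40934/31 + I*√1090113 ≈ 1320.5 + 1044.1*I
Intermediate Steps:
A(G) = 38/31 (A(G) = -38*(-1/31) = 38/31)
r = -1469937
C(z, X) = 48 + z + 2*X (C(z, X) = (X + z) + (X + 48) = (X + z) + (48 + X) = 48 + z + 2*X)
N = I*√1090113 (N = √(-1469937 + (200852 + 178972)) = √(-1469937 + 379824) = √(-1090113) = I*√1090113 ≈ 1044.1*I)
C(1270, A(-16)) + N = (48 + 1270 + 2*(38/31)) + I*√1090113 = (48 + 1270 + 76/31) + I*√1090113 = 40934/31 + I*√1090113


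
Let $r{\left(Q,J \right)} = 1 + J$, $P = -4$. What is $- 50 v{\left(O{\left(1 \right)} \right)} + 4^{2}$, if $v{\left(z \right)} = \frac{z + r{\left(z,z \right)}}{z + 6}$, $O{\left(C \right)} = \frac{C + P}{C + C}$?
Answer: $\frac{344}{9} \approx 38.222$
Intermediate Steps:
$O{\left(C \right)} = \frac{-4 + C}{2 C}$ ($O{\left(C \right)} = \frac{C - 4}{C + C} = \frac{-4 + C}{2 C}$)
$v{\left(z \right)} = \frac{1 + 2 z}{6 + z}$ ($v{\left(z \right)} = \frac{z + \left(1 + z\right)}{z + 6} = \frac{1 + 2 z}{6 + z}$)
$- 50 v{\left(O{\left(1 \right)} \right)} + 4^{2} = - 50 \frac{1 + 2 \frac{-4 + 1}{2 \cdot 1}}{6 + \frac{-4 + 1}{2 \cdot 1}} + 4^{2} = - 50 \frac{1 + 2 \cdot \frac{1}{2} \cdot 1 \left(-3\right)}{6 + \frac{1}{2} \cdot 1 \left(-3\right)} + 16 = - 50 \frac{1 + 2 \left(- \frac{3}{2}\right)}{6 - \frac{3}{2}} + 16 = - 50 \frac{1 - 3}{\frac{9}{2}} + 16 = - 50 \cdot \frac{2}{9} \left(-2\right) + 16 = \left(-50\right) \left(- \frac{4}{9}\right) + 16 = \frac{200}{9} + 16 = \frac{344}{9}$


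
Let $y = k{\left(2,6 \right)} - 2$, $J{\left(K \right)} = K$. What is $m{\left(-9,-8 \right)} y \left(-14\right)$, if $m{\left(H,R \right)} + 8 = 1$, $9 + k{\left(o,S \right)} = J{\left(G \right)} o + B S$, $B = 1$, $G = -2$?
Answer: $-882$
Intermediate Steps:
$k{\left(o,S \right)} = -9 + S - 2 o$ ($k{\left(o,S \right)} = -9 + \left(- 2 o + 1 S\right) = -9 + \left(- 2 o + S\right) = -9 + \left(S - 2 o\right) = -9 + S - 2 o$)
$m{\left(H,R \right)} = -7$ ($m{\left(H,R \right)} = -8 + 1 = -7$)
$y = -9$ ($y = \left(-9 + 6 - 4\right) - 2 = -7 - 2 = -9$)
$m{\left(-9,-8 \right)} y \left(-14\right) = \left(-7\right) \left(-9\right) \left(-14\right) = 63 \left(-14\right) = -882$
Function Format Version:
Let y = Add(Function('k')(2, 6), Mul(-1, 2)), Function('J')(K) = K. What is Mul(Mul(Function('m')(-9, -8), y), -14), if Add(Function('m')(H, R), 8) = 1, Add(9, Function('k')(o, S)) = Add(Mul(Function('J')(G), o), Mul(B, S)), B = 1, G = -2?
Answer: -882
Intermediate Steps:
Function('k')(o, S) = Add(-9, S, Mul(-2, o)) (Function('k')(o, S) = Add(-9, Add(Mul(-2, o), Mul(1, S))) = Add(-9, Add(Mul(-2, o), S)) = Add(-9, Add(S, Mul(-2, o))) = Add(-9, S, Mul(-2, o)))
Function('m')(H, R) = -7 (Function('m')(H, R) = Add(-8, 1) = -7)
y = -9 (y = Add(Add(-9, 6, Mul(-2, 2)), Mul(-1, 2)) = Add(Add(-9, 6, -4), -2) = Add(-7, -2) = -9)
Mul(Mul(Function('m')(-9, -8), y), -14) = Mul(Mul(-7, -9), -14) = Mul(63, -14) = -882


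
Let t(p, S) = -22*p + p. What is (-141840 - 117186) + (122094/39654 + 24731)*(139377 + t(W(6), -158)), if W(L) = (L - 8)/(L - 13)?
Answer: 7593640314018/2203 ≈ 3.4470e+9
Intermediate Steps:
W(L) = (-8 + L)/(-13 + L)
t(p, S) = -21*p
(-141840 - 117186) + (122094/39654 + 24731)*(139377 + t(W(6), -158)) = (-141840 - 117186) + (122094/39654 + 24731)*(139377 - 21*(-8 + 6)/(-13 + 6)) = -259026 + (122094*(1/39654) + 24731)*(139377 - 21*(-2)/(-7)) = -259026 + (6783/2203 + 24731)*(139377 - (-3)*(-2)) = -259026 + 54489176*(139377 - 21*2/7)/2203 = -259026 + 54489176*(139377 - 6)/2203 = -259026 + (54489176/2203)*139371 = -259026 + 7594210948296/2203 = 7593640314018/2203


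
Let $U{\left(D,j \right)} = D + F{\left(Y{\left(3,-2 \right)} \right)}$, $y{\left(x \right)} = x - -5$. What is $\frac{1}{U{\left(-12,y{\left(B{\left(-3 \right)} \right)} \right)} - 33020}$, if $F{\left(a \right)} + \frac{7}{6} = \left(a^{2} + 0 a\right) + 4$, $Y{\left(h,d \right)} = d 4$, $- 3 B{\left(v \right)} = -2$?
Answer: $- \frac{6}{197791} \approx -3.0335 \cdot 10^{-5}$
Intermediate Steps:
$B{\left(v \right)} = \frac{2}{3}$ ($B{\left(v \right)} = \left(- \frac{1}{3}\right) \left(-2\right) = \frac{2}{3}$)
$Y{\left(h,d \right)} = 4 d$
$y{\left(x \right)} = 5 + x$ ($y{\left(x \right)} = x + 5 = 5 + x$)
$F{\left(a \right)} = \frac{17}{6} + a^{2}$ ($F{\left(a \right)} = - \frac{7}{6} + \left(\left(a^{2} + 0 a\right) + 4\right) = - \frac{7}{6} + \left(\left(a^{2} + 0\right) + 4\right) = - \frac{7}{6} + \left(a^{2} + 4\right) = - \frac{7}{6} + \left(4 + a^{2}\right) = \frac{17}{6} + a^{2}$)
$U{\left(D,j \right)} = \frac{401}{6} + D$ ($U{\left(D,j \right)} = D + \left(\frac{17}{6} + \left(4 \left(-2\right)\right)^{2}\right) = D + \left(\frac{17}{6} + \left(-8\right)^{2}\right) = D + \left(\frac{17}{6} + 64\right) = D + \frac{401}{6} = \frac{401}{6} + D$)
$\frac{1}{U{\left(-12,y{\left(B{\left(-3 \right)} \right)} \right)} - 33020} = \frac{1}{\left(\frac{401}{6} - 12\right) - 33020} = \frac{1}{\frac{329}{6} - 33020} = \frac{1}{- \frac{197791}{6}} = - \frac{6}{197791}$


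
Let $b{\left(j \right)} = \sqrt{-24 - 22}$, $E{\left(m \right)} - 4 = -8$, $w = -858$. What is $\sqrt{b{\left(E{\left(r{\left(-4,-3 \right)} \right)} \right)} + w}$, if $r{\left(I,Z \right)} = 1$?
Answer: $\sqrt{-858 + i \sqrt{46}} \approx 0.1158 + 29.292 i$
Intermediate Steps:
$E{\left(m \right)} = -4$ ($E{\left(m \right)} = 4 - 8 = -4$)
$b{\left(j \right)} = i \sqrt{46}$ ($b{\left(j \right)} = \sqrt{-46} = i \sqrt{46}$)
$\sqrt{b{\left(E{\left(r{\left(-4,-3 \right)} \right)} \right)} + w} = \sqrt{i \sqrt{46} - 858} = \sqrt{-858 + i \sqrt{46}}$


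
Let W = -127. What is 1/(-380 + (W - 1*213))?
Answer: -1/720 ≈ -0.0013889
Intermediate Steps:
1/(-380 + (W - 1*213)) = 1/(-380 + (-127 - 1*213)) = 1/(-380 + (-127 - 213)) = 1/(-380 - 340) = 1/(-720) = -1/720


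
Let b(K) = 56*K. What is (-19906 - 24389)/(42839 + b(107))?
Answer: -14765/16277 ≈ -0.90711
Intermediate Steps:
(-19906 - 24389)/(42839 + b(107)) = (-19906 - 24389)/(42839 + 56*107) = -44295/(42839 + 5992) = -44295/48831 = -44295*1/48831 = -14765/16277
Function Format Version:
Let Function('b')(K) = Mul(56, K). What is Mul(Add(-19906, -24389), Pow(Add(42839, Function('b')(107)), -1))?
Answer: Rational(-14765, 16277) ≈ -0.90711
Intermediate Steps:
Mul(Add(-19906, -24389), Pow(Add(42839, Function('b')(107)), -1)) = Mul(Add(-19906, -24389), Pow(Add(42839, Mul(56, 107)), -1)) = Mul(-44295, Pow(Add(42839, 5992), -1)) = Mul(-44295, Pow(48831, -1)) = Mul(-44295, Rational(1, 48831)) = Rational(-14765, 16277)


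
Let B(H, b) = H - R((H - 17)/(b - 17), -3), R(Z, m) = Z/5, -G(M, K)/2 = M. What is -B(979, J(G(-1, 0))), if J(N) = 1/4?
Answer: -331813/335 ≈ -990.49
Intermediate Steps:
G(M, K) = -2*M
R(Z, m) = Z/5 (R(Z, m) = Z*(⅕) = Z/5)
J(N) = ¼
B(H, b) = H - (-17 + H)/(5*(-17 + b)) (B(H, b) = H - (H - 17)/(b - 17)/5 = H - (-17 + H)/(-17 + b)/5 = H - (-17 + H)/(5*(-17 + b)))
-B(979, J(G(-1, 0))) = -(17 - 1*979 + 5*979*(-17 + ¼))/(5*(-17 + ¼)) = -(17 - 979 + 5*979*(-67/4))/(5*(-67/4)) = -(-4)*(17 - 979 - 327965/4)/(5*67) = -(-4)*(-331813)/(5*67*4) = -1*331813/335 = -331813/335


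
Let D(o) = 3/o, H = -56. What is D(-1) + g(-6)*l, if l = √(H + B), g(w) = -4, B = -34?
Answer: -3 - 12*I*√10 ≈ -3.0 - 37.947*I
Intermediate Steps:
l = 3*I*√10 (l = √(-56 - 34) = √(-90) = 3*I*√10 ≈ 9.4868*I)
D(-1) + g(-6)*l = 3/(-1) - 12*I*√10 = 3*(-1) - 12*I*√10 = -3 - 12*I*√10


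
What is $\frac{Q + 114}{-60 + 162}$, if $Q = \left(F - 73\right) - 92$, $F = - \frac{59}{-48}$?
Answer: $- \frac{2389}{4896} \approx -0.48795$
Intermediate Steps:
$F = \frac{59}{48}$ ($F = \left(-59\right) \left(- \frac{1}{48}\right) = \frac{59}{48} \approx 1.2292$)
$Q = - \frac{7861}{48}$ ($Q = \left(\frac{59}{48} - 73\right) - 92 = - \frac{3445}{48} - 92 = - \frac{7861}{48} \approx -163.77$)
$\frac{Q + 114}{-60 + 162} = \frac{- \frac{7861}{48} + 114}{-60 + 162} = - \frac{2389}{48 \cdot 102} = \left(- \frac{2389}{48}\right) \frac{1}{102} = - \frac{2389}{4896}$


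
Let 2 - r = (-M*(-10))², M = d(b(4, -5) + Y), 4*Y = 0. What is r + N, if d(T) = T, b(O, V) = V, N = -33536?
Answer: -36034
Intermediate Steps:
Y = 0 (Y = (¼)*0 = 0)
M = -5 (M = -5 + 0 = -5)
r = -2498 (r = 2 - (-1*(-5)*(-10))² = 2 - (5*(-10))² = 2 - 1*(-50)² = 2 - 1*2500 = 2 - 2500 = -2498)
r + N = -2498 - 33536 = -36034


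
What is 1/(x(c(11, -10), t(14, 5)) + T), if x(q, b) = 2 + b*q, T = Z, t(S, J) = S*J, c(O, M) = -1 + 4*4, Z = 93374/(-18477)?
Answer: 18477/19344430 ≈ 0.00095516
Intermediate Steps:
Z = -93374/18477 (Z = 93374*(-1/18477) = -93374/18477 ≈ -5.0535)
c(O, M) = 15 (c(O, M) = -1 + 16 = 15)
t(S, J) = J*S
T = -93374/18477 ≈ -5.0535
1/(x(c(11, -10), t(14, 5)) + T) = 1/((2 + (5*14)*15) - 93374/18477) = 1/((2 + 70*15) - 93374/18477) = 1/((2 + 1050) - 93374/18477) = 1/(1052 - 93374/18477) = 1/(19344430/18477) = 18477/19344430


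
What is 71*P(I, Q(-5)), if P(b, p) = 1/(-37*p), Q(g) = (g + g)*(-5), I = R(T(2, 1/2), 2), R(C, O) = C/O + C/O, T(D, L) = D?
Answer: -71/1850 ≈ -0.038378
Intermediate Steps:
R(C, O) = 2*C/O
I = 2 (I = 2*2/2 = 2*2*(½) = 2)
Q(g) = -10*g (Q(g) = (2*g)*(-5) = -10*g)
P(b, p) = -1/(37*p)
71*P(I, Q(-5)) = 71*(-1/(37*((-10*(-5))))) = 71*(-1/37/50) = 71*(-1/37*1/50) = 71*(-1/1850) = -71/1850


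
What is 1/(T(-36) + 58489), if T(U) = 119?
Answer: 1/58608 ≈ 1.7063e-5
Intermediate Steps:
1/(T(-36) + 58489) = 1/(119 + 58489) = 1/58608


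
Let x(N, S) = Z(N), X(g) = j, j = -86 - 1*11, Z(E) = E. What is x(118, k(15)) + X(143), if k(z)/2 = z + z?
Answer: 21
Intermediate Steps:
j = -97 (j = -86 - 11 = -97)
X(g) = -97
k(z) = 4*z (k(z) = 2*(z + z) = 2*(2*z) = 4*z)
x(N, S) = N
x(118, k(15)) + X(143) = 118 - 97 = 21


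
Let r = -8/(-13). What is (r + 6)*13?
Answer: 86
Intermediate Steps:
r = 8/13 (r = -8*(-1/13) = 8/13 ≈ 0.61539)
(r + 6)*13 = (8/13 + 6)*13 = (86/13)*13 = 86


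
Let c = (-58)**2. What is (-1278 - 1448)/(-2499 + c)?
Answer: -2726/865 ≈ -3.1514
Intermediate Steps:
c = 3364
(-1278 - 1448)/(-2499 + c) = (-1278 - 1448)/(-2499 + 3364) = -2726/865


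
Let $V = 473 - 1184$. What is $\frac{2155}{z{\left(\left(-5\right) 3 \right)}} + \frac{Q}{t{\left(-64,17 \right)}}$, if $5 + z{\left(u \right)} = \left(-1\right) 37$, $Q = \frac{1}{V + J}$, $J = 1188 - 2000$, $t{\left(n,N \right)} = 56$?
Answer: $- \frac{13128263}{255864} \approx -51.31$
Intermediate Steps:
$J = -812$
$V = -711$ ($V = 473 - 1184 = -711$)
$Q = - \frac{1}{1523}$ ($Q = \frac{1}{-711 - 812} = \frac{1}{-1523} = - \frac{1}{1523} \approx -0.0006566$)
$z{\left(u \right)} = -42$ ($z{\left(u \right)} = -5 - 37 = -42$)
$\frac{2155}{z{\left(\left(-5\right) 3 \right)}} + \frac{Q}{t{\left(-64,17 \right)}} = \frac{2155}{-42} - \frac{1}{1523 \cdot 56} = 2155 \left(- \frac{1}{42}\right) - \frac{1}{85288} = - \frac{2155}{42} - \frac{1}{85288} = - \frac{13128263}{255864}$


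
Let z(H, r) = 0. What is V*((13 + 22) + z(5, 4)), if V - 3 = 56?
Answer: 2065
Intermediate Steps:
V = 59 (V = 3 + 56 = 59)
V*((13 + 22) + z(5, 4)) = 59*((13 + 22) + 0) = 59*(35 + 0) = 59*35 = 2065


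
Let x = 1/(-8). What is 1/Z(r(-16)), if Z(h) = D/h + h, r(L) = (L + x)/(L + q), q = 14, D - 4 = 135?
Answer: 2064/52225 ≈ 0.039521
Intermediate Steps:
D = 139 (D = 4 + 135 = 139)
x = -⅛ (x = 1*(-⅛) = -⅛ ≈ -0.12500)
r(L) = (-⅛ + L)/(14 + L) (r(L) = (L - ⅛)/(L + 14) = (-⅛ + L)/(14 + L))
Z(h) = h + 139/h (Z(h) = 139/h + h = h + 139/h)
1/Z(r(-16)) = 1/((-⅛ - 16)/(14 - 16) + 139/(((-⅛ - 16)/(14 - 16)))) = 1/(-129/8/(-2) + 139/((-129/8/(-2)))) = 1/(-½*(-129/8) + 139/((-½*(-129/8)))) = 1/(129/16 + 139/(129/16)) = 1/(129/16 + 139*(16/129)) = 1/(129/16 + 2224/129) = 1/(52225/2064) = 2064/52225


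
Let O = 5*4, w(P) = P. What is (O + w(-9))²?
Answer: 121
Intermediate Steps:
O = 20
(O + w(-9))² = (20 - 9)² = 11² = 121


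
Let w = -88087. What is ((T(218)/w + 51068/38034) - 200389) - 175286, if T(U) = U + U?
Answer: -629309915276279/1675150479 ≈ -3.7567e+5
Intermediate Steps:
T(U) = 2*U
((T(218)/w + 51068/38034) - 200389) - 175286 = (((2*218)/(-88087) + 51068/38034) - 200389) - 175286 = ((436*(-1/88087) + 51068*(1/38034)) - 200389) - 175286 = ((-436/88087 + 25534/19017) - 200389) - 175286 = (2240922046/1675150479 - 200389) - 175286 = -335679488414285/1675150479 - 175286 = -629309915276279/1675150479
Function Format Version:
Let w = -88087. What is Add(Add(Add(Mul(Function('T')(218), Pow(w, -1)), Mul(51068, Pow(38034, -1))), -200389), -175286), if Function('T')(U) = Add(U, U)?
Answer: Rational(-629309915276279, 1675150479) ≈ -3.7567e+5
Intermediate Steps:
Function('T')(U) = Mul(2, U)
Add(Add(Add(Mul(Function('T')(218), Pow(w, -1)), Mul(51068, Pow(38034, -1))), -200389), -175286) = Add(Add(Add(Mul(Mul(2, 218), Pow(-88087, -1)), Mul(51068, Pow(38034, -1))), -200389), -175286) = Add(Add(Add(Mul(436, Rational(-1, 88087)), Mul(51068, Rational(1, 38034))), -200389), -175286) = Add(Add(Add(Rational(-436, 88087), Rational(25534, 19017)), -200389), -175286) = Add(Add(Rational(2240922046, 1675150479), -200389), -175286) = Add(Rational(-335679488414285, 1675150479), -175286) = Rational(-629309915276279, 1675150479)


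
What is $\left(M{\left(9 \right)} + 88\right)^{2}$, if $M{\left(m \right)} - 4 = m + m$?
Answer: $12100$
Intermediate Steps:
$M{\left(m \right)} = 4 + 2 m$ ($M{\left(m \right)} = 4 + \left(m + m\right) = 4 + 2 m$)
$\left(M{\left(9 \right)} + 88\right)^{2} = \left(\left(4 + 2 \cdot 9\right) + 88\right)^{2} = \left(\left(4 + 18\right) + 88\right)^{2} = \left(22 + 88\right)^{2} = 110^{2} = 12100$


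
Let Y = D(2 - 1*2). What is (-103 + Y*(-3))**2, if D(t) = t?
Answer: 10609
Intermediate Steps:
Y = 0 (Y = 2 - 1*2 = 2 - 2 = 0)
(-103 + Y*(-3))**2 = (-103 + 0*(-3))**2 = (-103 + 0)**2 = (-103)**2 = 10609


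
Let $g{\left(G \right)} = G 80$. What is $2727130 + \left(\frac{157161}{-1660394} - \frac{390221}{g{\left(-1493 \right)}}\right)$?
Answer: $\frac{270419061046867017}{99158729680} \approx 2.7271 \cdot 10^{6}$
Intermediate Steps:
$g{\left(G \right)} = 80 G$
$2727130 + \left(\frac{157161}{-1660394} - \frac{390221}{g{\left(-1493 \right)}}\right) = 2727130 + \left(\frac{157161}{-1660394} - \frac{390221}{80 \left(-1493\right)}\right) = 2727130 - \left(\frac{157161}{1660394} + \frac{390221}{-119440}\right) = 2727130 - - \frac{314574648617}{99158729680} = 2727130 + \left(- \frac{157161}{1660394} + \frac{390221}{119440}\right) = 2727130 + \frac{314574648617}{99158729680} = \frac{270419061046867017}{99158729680}$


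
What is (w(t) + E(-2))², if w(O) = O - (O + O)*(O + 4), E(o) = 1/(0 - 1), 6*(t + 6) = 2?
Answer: 52900/81 ≈ 653.09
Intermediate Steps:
t = -17/3 (t = -6 + (⅙)*2 = -6 + ⅓ = -17/3 ≈ -5.6667)
E(o) = -1 (E(o) = 1/(-1) = -1)
w(O) = O - 2*O*(4 + O)
(w(t) + E(-2))² = (-1*(-17/3)*(7 + 2*(-17/3)) - 1)² = (-1*(-17/3)*(7 - 34/3) - 1)² = (-1*(-17/3)*(-13/3) - 1)² = (-221/9 - 1)² = (-230/9)² = 52900/81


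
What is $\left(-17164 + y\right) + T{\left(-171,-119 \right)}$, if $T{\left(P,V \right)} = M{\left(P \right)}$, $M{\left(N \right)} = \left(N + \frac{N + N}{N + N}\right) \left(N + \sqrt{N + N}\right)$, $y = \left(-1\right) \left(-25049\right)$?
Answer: $36955 - 510 i \sqrt{38} \approx 36955.0 - 3143.9 i$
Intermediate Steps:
$y = 25049$
$M{\left(N \right)} = \left(1 + N\right) \left(N + \sqrt{2} \sqrt{N}\right)$ ($M{\left(N \right)} = \left(N + \frac{2 N}{2 N}\right) \left(N + \sqrt{2 N}\right) = \left(N + 2 N \frac{1}{2 N}\right) \left(N + \sqrt{2} \sqrt{N}\right) = \left(N + 1\right) \left(N + \sqrt{2} \sqrt{N}\right) = \left(1 + N\right) \left(N + \sqrt{2} \sqrt{N}\right)$)
$T{\left(P,V \right)} = P + P^{2} + \sqrt{2} \sqrt{P} + \sqrt{2} P^{\frac{3}{2}}$
$\left(-17164 + y\right) + T{\left(-171,-119 \right)} = \left(-17164 + 25049\right) + \left(-171 + \left(-171\right)^{2} + \sqrt{2} \sqrt{-171} + \sqrt{2} \left(-171\right)^{\frac{3}{2}}\right) = 7885 + \left(-171 + 29241 + \sqrt{2} \cdot 3 i \sqrt{19} + \sqrt{2} \left(- 513 i \sqrt{19}\right)\right) = 7885 + \left(-171 + 29241 + 3 i \sqrt{38} - 513 i \sqrt{38}\right) = 7885 + \left(29070 - 510 i \sqrt{38}\right) = 36955 - 510 i \sqrt{38}$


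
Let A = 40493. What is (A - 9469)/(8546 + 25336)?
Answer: 15512/16941 ≈ 0.91565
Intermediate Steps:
(A - 9469)/(8546 + 25336) = (40493 - 9469)/(8546 + 25336) = 31024/33882 = 31024*(1/33882) = 15512/16941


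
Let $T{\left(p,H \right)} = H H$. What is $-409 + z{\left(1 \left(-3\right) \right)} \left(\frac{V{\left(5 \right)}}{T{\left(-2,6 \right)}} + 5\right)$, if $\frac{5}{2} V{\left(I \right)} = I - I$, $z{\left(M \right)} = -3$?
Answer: $-424$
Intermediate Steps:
$T{\left(p,H \right)} = H^{2}$
$V{\left(I \right)} = 0$ ($V{\left(I \right)} = \frac{2 \left(I - I\right)}{5} = \frac{2}{5} \cdot 0 = 0$)
$-409 + z{\left(1 \left(-3\right) \right)} \left(\frac{V{\left(5 \right)}}{T{\left(-2,6 \right)}} + 5\right) = -409 - 3 \left(\frac{0}{6^{2}} + 5\right) = -409 - 3 \left(\frac{0}{36} + 5\right) = -409 - 3 \left(0 \cdot \frac{1}{36} + 5\right) = -409 - 3 \left(0 + 5\right) = -409 - 15 = -424$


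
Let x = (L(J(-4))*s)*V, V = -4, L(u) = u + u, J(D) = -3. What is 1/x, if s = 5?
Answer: 1/120 ≈ 0.0083333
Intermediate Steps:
L(u) = 2*u
x = 120 (x = ((2*(-3))*5)*(-4) = -6*5*(-4) = -30*(-4) = 120)
1/x = 1/120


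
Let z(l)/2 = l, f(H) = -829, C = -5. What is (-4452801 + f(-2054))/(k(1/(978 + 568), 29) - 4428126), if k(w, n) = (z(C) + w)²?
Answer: 2128938464216/2116699164387 ≈ 1.0058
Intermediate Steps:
z(l) = 2*l
k(w, n) = (-10 + w)² (k(w, n) = (2*(-5) + w)² = (-10 + w)²)
(-4452801 + f(-2054))/(k(1/(978 + 568), 29) - 4428126) = (-4452801 - 829)/((-10 + 1/(978 + 568))² - 4428126) = -4453630/((-10 + 1/1546)² - 4428126) = -4453630/((-15459/1546)² - 4428126) = -4453630/(238980681/2390116 - 4428126) = -4453630/(-10583495821935/2390116) = -4453630*(-2390116/10583495821935) = 2128938464216/2116699164387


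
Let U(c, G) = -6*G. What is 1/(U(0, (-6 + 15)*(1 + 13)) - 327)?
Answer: -1/1083 ≈ -0.00092336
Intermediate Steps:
U(c, G) = -6*G
1/(U(0, (-6 + 15)*(1 + 13)) - 327) = 1/(-6*(-6 + 15)*(1 + 13) - 327) = 1/(-54*14 - 327) = 1/(-6*126 - 327) = 1/(-756 - 327) = 1/(-1083) = -1/1083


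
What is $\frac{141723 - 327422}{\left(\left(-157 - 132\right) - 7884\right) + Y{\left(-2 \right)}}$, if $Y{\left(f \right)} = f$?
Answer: $\frac{185699}{8175} \approx 22.715$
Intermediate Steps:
$\frac{141723 - 327422}{\left(\left(-157 - 132\right) - 7884\right) + Y{\left(-2 \right)}} = \frac{141723 - 327422}{\left(\left(-157 - 132\right) - 7884\right) - 2} = - \frac{185699}{\left(\left(-157 - 132\right) - 7884\right) - 2} = - \frac{185699}{\left(-289 - 7884\right) - 2} = - \frac{185699}{-8173 - 2} = - \frac{185699}{-8175} = \left(-185699\right) \left(- \frac{1}{8175}\right) = \frac{185699}{8175}$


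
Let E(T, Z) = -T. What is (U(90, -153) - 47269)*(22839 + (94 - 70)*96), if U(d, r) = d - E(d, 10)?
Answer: -1183958727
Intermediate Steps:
U(d, r) = 2*d (U(d, r) = d - (-1)*d = d + d = 2*d)
(U(90, -153) - 47269)*(22839 + (94 - 70)*96) = (2*90 - 47269)*(22839 + (94 - 70)*96) = (180 - 47269)*(22839 + 24*96) = -47089*(22839 + 2304) = -47089*25143 = -1183958727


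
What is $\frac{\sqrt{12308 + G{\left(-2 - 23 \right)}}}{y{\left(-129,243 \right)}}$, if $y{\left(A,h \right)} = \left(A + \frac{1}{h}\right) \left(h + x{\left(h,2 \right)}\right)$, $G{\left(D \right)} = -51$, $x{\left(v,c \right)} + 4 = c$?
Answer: $- \frac{243 \sqrt{12257}}{7554386} \approx -0.0035612$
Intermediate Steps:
$x{\left(v,c \right)} = -4 + c$
$y{\left(A,h \right)} = \left(-2 + h\right) \left(A + \frac{1}{h}\right)$ ($y{\left(A,h \right)} = \left(A + \frac{1}{h}\right) \left(h + \left(-4 + 2\right)\right) = \left(A + \frac{1}{h}\right) \left(h - 2\right) = \left(A + \frac{1}{h}\right) \left(-2 + h\right) = \left(-2 + h\right) \left(A + \frac{1}{h}\right)$)
$\frac{\sqrt{12308 + G{\left(-2 - 23 \right)}}}{y{\left(-129,243 \right)}} = \frac{\sqrt{12308 - 51}}{1 - -258 - \frac{2}{243} - 31347} = \frac{\sqrt{12257}}{1 + 258 - \frac{2}{243} - 31347} = \frac{\sqrt{12257}}{- \frac{7554386}{243}} = \sqrt{12257} \left(- \frac{243}{7554386}\right) = - \frac{243 \sqrt{12257}}{7554386}$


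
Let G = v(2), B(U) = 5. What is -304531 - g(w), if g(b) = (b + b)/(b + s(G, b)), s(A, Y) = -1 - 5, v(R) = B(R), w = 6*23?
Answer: -3349864/11 ≈ -3.0453e+5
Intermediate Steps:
w = 138
v(R) = 5
G = 5
s(A, Y) = -6
g(b) = 2*b/(-6 + b) (g(b) = (b + b)/(b - 6) = (2*b)/(-6 + b) = 2*b/(-6 + b))
-304531 - g(w) = -304531 - 2*138/(-6 + 138) = -304531 - 2*138/132 = -304531 - 1*23/11 = -304531 - 23/11 = -3349864/11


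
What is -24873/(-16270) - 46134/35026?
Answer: 60300759/284936510 ≈ 0.21163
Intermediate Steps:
-24873/(-16270) - 46134/35026 = -24873*(-1/16270) - 46134*1/35026 = 24873/16270 - 23067/17513 = 60300759/284936510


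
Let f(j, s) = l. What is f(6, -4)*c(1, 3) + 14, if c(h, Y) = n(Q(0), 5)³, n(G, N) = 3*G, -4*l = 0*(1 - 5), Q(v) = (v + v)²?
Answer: 14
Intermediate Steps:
Q(v) = 4*v² (Q(v) = (2*v)² = 4*v²)
l = 0 (l = -0*(1 - 5) = -0*(-4) = -¼*0 = 0)
f(j, s) = 0
c(h, Y) = 0 (c(h, Y) = (3*(4*0²))³ = (3*(4*0))³ = (3*0)³ = 0³ = 0)
f(6, -4)*c(1, 3) + 14 = 0*0 + 14 = 0 + 14 = 14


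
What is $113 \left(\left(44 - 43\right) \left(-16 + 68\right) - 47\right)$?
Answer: $565$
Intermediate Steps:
$113 \left(\left(44 - 43\right) \left(-16 + 68\right) - 47\right) = 113 \left(1 \cdot 52 - 47\right) = 113 \left(52 - 47\right) = 113 \cdot 5 = 565$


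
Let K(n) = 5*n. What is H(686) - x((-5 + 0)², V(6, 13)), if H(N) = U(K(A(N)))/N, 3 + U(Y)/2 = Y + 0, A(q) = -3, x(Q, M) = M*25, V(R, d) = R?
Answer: -51468/343 ≈ -150.05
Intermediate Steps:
x(Q, M) = 25*M
U(Y) = -6 + 2*Y (U(Y) = -6 + 2*(Y + 0) = -6 + 2*Y)
H(N) = -36/N (H(N) = (-6 + 2*(5*(-3)))/N = (-6 + 2*(-15))/N = (-6 - 30)/N = -36/N)
H(686) - x((-5 + 0)², V(6, 13)) = -36/686 - 25*6 = -36*1/686 - 1*150 = -18/343 - 150 = -51468/343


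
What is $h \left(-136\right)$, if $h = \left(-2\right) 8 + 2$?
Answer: $1904$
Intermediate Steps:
$h = -14$ ($h = -16 + 2 = -14$)
$h \left(-136\right) = \left(-14\right) \left(-136\right) = 1904$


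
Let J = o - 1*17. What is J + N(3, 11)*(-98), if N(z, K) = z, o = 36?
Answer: -275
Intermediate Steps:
J = 19 (J = 36 - 1*17 = 36 - 17 = 19)
J + N(3, 11)*(-98) = 19 + 3*(-98) = 19 - 294 = -275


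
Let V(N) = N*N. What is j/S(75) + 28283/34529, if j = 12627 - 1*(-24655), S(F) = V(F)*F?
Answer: 13219200803/14566921875 ≈ 0.90748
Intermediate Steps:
V(N) = N**2
S(F) = F**3 (S(F) = F**2*F = F**3)
j = 37282 (j = 12627 + 24655 = 37282)
j/S(75) + 28283/34529 = 37282/(75**3) + 28283/34529 = 37282/421875 + 28283*(1/34529) = 37282*(1/421875) + 28283/34529 = 37282/421875 + 28283/34529 = 13219200803/14566921875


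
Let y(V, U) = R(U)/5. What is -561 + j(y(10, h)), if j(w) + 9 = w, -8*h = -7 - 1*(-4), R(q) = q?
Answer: -22797/40 ≈ -569.92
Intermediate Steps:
h = 3/8 (h = -(-7 - 1*(-4))/8 = -(-7 + 4)/8 = -⅛*(-3) = 3/8 ≈ 0.37500)
y(V, U) = U/5
j(w) = -9 + w
-561 + j(y(10, h)) = -561 + (-9 + (⅕)*(3/8)) = -561 + (-9 + 3/40) = -561 - 357/40 = -22797/40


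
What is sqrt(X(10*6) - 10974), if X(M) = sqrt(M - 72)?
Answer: sqrt(-10974 + 2*I*sqrt(3)) ≈ 0.0165 + 104.76*I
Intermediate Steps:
X(M) = sqrt(-72 + M)
sqrt(X(10*6) - 10974) = sqrt(sqrt(-72 + 10*6) - 10974) = sqrt(sqrt(-72 + 60) - 10974) = sqrt(sqrt(-12) - 10974) = sqrt(2*I*sqrt(3) - 10974) = sqrt(-10974 + 2*I*sqrt(3))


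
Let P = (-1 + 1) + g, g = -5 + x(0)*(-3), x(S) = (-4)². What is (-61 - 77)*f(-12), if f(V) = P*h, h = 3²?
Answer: 65826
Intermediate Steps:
h = 9
x(S) = 16
g = -53 (g = -5 + 16*(-3) = -5 - 48 = -53)
P = -53 (P = (-1 + 1) - 53 = 0 - 53 = -53)
f(V) = -477 (f(V) = -53*9 = -477)
(-61 - 77)*f(-12) = (-61 - 77)*(-477) = -138*(-477) = 65826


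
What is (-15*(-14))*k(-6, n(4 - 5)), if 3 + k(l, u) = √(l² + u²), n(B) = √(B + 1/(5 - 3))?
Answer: -630 + 105*√142 ≈ 621.22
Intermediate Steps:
n(B) = √(½ + B) (n(B) = √(B + 1/2) = √(B + ½) = √(½ + B))
k(l, u) = -3 + √(l² + u²)
(-15*(-14))*k(-6, n(4 - 5)) = (-15*(-14))*(-3 + √((-6)² + (√(2 + 4*(4 - 5))/2)²)) = 210*(-3 + √(36 + (√(2 + 4*(-1))/2)²)) = 210*(-3 + √(36 + (√(2 - 4)/2)²)) = 210*(-3 + √(36 + (√(-2)/2)²)) = 210*(-3 + √(36 + ((I*√2)/2)²)) = 210*(-3 + √(36 + (I*√2/2)²)) = 210*(-3 + √(36 - ½)) = 210*(-3 + √(71/2)) = 210*(-3 + √142/2) = -630 + 105*√142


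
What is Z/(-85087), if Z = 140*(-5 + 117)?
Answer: -15680/85087 ≈ -0.18428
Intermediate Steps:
Z = 15680 (Z = 140*112 = 15680)
Z/(-85087) = 15680/(-85087) = 15680*(-1/85087) = -15680/85087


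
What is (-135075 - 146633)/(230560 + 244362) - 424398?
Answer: -14396873476/33923 ≈ -4.2440e+5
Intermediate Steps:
(-135075 - 146633)/(230560 + 244362) - 424398 = -281708/474922 - 424398 = -281708*1/474922 - 424398 = -20122/33923 - 424398 = -14396873476/33923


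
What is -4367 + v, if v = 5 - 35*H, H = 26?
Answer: -5272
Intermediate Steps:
v = -905 (v = 5 - 35*26 = 5 - 910 = -905)
-4367 + v = -4367 - 905 = -5272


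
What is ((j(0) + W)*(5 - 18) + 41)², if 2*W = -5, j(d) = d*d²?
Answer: 21609/4 ≈ 5402.3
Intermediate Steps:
j(d) = d³
W = -5/2 (W = (½)*(-5) = -5/2 ≈ -2.5000)
((j(0) + W)*(5 - 18) + 41)² = ((0³ - 5/2)*(5 - 18) + 41)² = ((0 - 5/2)*(-13) + 41)² = (-5/2*(-13) + 41)² = (65/2 + 41)² = (147/2)² = 21609/4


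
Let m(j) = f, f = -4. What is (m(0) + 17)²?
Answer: 169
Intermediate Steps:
m(j) = -4
(m(0) + 17)² = (-4 + 17)² = 13² = 169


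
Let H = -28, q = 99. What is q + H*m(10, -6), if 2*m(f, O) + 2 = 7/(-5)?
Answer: 733/5 ≈ 146.60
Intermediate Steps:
m(f, O) = -17/10 (m(f, O) = -1 + (7/(-5))/2 = -1 + (7*(-⅕))/2 = -1 + (½)*(-7/5) = -1 - 7/10 = -17/10)
q + H*m(10, -6) = 99 - 28*(-17/10) = 99 + 238/5 = 733/5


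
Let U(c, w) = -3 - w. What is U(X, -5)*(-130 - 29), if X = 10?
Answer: -318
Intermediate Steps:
U(X, -5)*(-130 - 29) = (-3 - 1*(-5))*(-130 - 29) = (-3 + 5)*(-159) = 2*(-159) = -318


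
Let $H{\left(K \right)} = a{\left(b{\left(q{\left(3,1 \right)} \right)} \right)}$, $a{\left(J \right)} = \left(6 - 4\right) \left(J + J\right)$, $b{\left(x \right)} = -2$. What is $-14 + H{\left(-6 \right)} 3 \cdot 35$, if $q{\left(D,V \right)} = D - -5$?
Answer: $-854$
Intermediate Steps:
$q{\left(D,V \right)} = 5 + D$ ($q{\left(D,V \right)} = D + 5 = 5 + D$)
$a{\left(J \right)} = 4 J$ ($a{\left(J \right)} = 2 \cdot 2 J = 4 J$)
$H{\left(K \right)} = -8$ ($H{\left(K \right)} = 4 \left(-2\right) = -8$)
$-14 + H{\left(-6 \right)} 3 \cdot 35 = -14 - 8 \cdot 3 \cdot 35 = -14 - 840 = -854$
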